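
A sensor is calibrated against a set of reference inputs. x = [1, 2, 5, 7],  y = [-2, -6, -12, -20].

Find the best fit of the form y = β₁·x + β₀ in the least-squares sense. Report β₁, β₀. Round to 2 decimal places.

From the data, Σx·x = 79, Σx = 15, Σ1 = 4.
Moment sums: Σx·y = -214, Σy = -40.
MᵀM·[β₁, β₀]ᵀ = Mᵀy becomes [[79, 15]; [15, 4]]·[β₁, β₀]ᵀ = [-214, -40]ᵀ.
Eliminating β₀: 4·(row 1) − 15·(row 2) gives 91·β₁ = 4·(-214) − 15·(-40) = -256, so β₁ = -256/91.
Then β₀ = ((-40) − 15·(-256/91))/4 = 50/91.

β₁ = -2.81, β₀ = 0.55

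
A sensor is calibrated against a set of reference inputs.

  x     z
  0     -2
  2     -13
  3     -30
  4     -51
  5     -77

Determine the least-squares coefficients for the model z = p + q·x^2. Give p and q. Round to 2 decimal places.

p = -1.92, q = -3.03

Entries of AᵀA: Σ1 = 5, Σx^2 = 54, Σx^2·x^2 = 978.
Right-hand side: Σz = -173, Σx^2·z = -3063.
Δ = 5·978 − 54² = 1974.
p = ((-173)·978 − 54·(-3063))/1974 = -632/329; q = (5·(-3063) − 54·(-173))/1974 = -1991/658.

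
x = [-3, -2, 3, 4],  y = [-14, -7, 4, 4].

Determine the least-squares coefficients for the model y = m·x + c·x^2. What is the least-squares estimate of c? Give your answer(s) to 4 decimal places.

c = -0.5058

Compute the Gram sums: Σx·x = 38, Σx·x^2 = 56, Σx^2·x^2 = 434.
Right-hand side: Σx·y = 84, Σx^2·y = -54.
Determinant 38·434 − 56² = 13356.
m = (84·434 − 56·(-54))/13356 = 470/159; c = (38·(-54) − 56·84)/13356 = -563/1113.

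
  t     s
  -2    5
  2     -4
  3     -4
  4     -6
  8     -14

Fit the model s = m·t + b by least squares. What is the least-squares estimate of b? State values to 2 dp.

b = 1.00

Compute the Gram sums: Σt·t = 97, Σt = 15, Σ1 = 5.
Moment sums: Σt·s = -166, Σs = -23.
So MᵀM·[m, b]ᵀ = Mᵀs: [[97, 15]; [15, 5]]·[m, b]ᵀ = [-166, -23]ᵀ.
Eliminating b: 5·(row 1) − 15·(row 2) gives 260·m = 5·(-166) − 15·(-23) = -485, so m = -97/52.
Then b = ((-23) − 15·(-97/52))/5 = 259/260.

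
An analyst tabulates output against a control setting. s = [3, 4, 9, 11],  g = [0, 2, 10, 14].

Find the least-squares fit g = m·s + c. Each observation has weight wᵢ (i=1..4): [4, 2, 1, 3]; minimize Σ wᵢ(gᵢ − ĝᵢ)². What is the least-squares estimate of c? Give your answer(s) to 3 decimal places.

AᵀWA·[m, c]ᵀ = AᵀWg reads: 512·m + 62·c = 568;  62·m + 10·c = 56.
(Σwᵢ·s·s = 512, Σwᵢ·s = 62, Σwᵢ·1 = 10, Σwᵢ·s·g = 568, Σwᵢ·g = 56.)
det = 512·10 − 62² = 1276.
m = (568·10 − 62·56)/1276 = 552/319; c = (512·56 − 62·568)/1276 = -1636/319.

c = -5.129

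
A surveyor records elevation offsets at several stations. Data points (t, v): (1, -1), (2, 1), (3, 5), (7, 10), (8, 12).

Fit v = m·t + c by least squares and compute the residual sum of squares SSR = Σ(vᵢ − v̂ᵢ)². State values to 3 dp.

SSR = 3.912

The normal system XᵀX·[m, c]ᵀ = Xᵀv is [[127, 21]; [21, 5]]·[m, c]ᵀ = [182, 27]ᵀ.
Eliminating c: 5·(row 1) − 21·(row 2) gives 194·m = 5·182 − 21·27 = 343, so m = 343/194.
Then c = (27 − 21·(343/194))/5 = -393/194.
Residuals: -72/97, -99/194, 167/97, -34/97, -23/194; SSR = 759/194.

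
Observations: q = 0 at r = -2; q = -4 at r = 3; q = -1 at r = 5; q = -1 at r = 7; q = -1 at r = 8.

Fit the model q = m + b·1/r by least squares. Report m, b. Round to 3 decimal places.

m = -1.202, b = -3.292

From the data, Σ1 = 5, Σ1/r = 253/840, Σ1/r·1/r = 308449/705600.
For Mᵀq: Σq = -7, Σ1/r·q = -1513/840.
Normal equations: [[5, 253/840]; [253/840, 308449/705600]]·[m, b]ᵀ = [-7, -1513/840]ᵀ.
Eliminating b: (308449/705600)·(row 1) − (253/840)·(row 2) gives (369559/176400)·m = (308449/705600)·(-7) − (253/840)·(-1513/840) = -296059/117600, so m = -888177/739118.
Then b = ((-1513/840) − (253/840)·(-888177/739118))/(308449/705600) = -1216740/369559.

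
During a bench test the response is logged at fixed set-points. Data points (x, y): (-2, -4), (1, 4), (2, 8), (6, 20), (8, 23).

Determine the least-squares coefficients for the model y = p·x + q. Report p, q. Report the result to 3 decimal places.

The normal equations are: 109·p + 15·q = 332;  15·p + 5·q = 51.
Eliminating q: 5·(row 1) − 15·(row 2) gives 320·p = 5·332 − 15·51 = 895, so p = 179/64.
Then q = (51 − 15·(179/64))/5 = 579/320.

p = 2.797, q = 1.809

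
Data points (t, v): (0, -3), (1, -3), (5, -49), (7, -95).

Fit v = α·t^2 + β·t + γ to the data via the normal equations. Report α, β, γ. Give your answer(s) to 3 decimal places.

α = -2.013, β = 0.854, γ = -2.529

Compute the Gram sums: Σt^2·t^2 = 3027, Σt^2·t = 469, Σt^2 = 75, Σt·t = 75, Σt = 13, Σ1 = 4.
And Σt^2·v = -5883, Σt·v = -913, Σv = -150.
Normal equations: [[3027, 469, 75]; [469, 75, 13]; [75, 13, 4]]·[α, β, γ]ᵀ = [-5883, -913, -150]ᵀ.
Row-reducing yields α = -4715/2342, β = 2001/2342, γ = -2961/1171.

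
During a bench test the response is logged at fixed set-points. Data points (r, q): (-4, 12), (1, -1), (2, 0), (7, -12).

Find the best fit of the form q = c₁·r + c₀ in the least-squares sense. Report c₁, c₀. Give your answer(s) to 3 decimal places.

With design matrix M, MᵀM = [[70, 6]; [6, 4]] and Mᵀq = [-133, -1]ᵀ.
det = 70·4 − 6² = 244.
c₁ = ((-133)·4 − 6·(-1))/244 = -263/122; c₀ = (70·(-1) − 6·(-133))/244 = 182/61.

c₁ = -2.156, c₀ = 2.984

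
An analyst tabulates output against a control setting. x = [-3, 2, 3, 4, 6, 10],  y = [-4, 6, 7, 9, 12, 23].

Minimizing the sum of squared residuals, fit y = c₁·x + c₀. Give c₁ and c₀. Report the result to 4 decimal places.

From the data, Σx·x = 174, Σx = 22, Σ1 = 6.
And Σx·y = 383, Σy = 53.
So MᵀM·[c₁, c₀]ᵀ = Mᵀy: [[174, 22]; [22, 6]]·[c₁, c₀]ᵀ = [383, 53]ᵀ.
det = 174·6 − 22² = 560.
c₁ = (383·6 − 22·53)/560 = 283/140; c₀ = (174·53 − 22·383)/560 = 199/140.

c₁ = 2.0214, c₀ = 1.4214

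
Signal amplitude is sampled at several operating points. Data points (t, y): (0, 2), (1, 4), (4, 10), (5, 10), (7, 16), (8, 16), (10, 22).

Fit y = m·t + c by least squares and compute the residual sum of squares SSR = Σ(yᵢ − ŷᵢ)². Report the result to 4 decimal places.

Compute the Gram sums: Σt·t = 255, Σt = 35, Σ1 = 7.
For Xᵀy: Σt·y = 554, Σy = 80.
Normal equations: [[255, 35]; [35, 7]]·[m, c]ᵀ = [554, 80]ᵀ.
Determinant 255·7 − 35² = 560.
m = (554·7 − 35·80)/560 = 77/40; c = (255·80 − 35·554)/560 = 101/56.
Residuals: 11/56, 19/70, 139/280, -10/7, 101/140, -337/280, 53/56; SSR = 737/140.

SSR = 5.2643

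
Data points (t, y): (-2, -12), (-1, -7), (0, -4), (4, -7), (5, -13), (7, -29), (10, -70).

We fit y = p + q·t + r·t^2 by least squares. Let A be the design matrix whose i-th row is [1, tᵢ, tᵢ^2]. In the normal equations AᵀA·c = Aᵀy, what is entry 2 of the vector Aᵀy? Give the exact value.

Entry 2 ↔ basis t, so (Aᵀy)_{2} = Σᵢ (t)·yᵢ = (-2)·(-12) + (-1)·(-7) + (0)·(-4) + (4)·(-7) + (5)·(-13) + (7)·(-29) + (10)·(-70) = -965.

-965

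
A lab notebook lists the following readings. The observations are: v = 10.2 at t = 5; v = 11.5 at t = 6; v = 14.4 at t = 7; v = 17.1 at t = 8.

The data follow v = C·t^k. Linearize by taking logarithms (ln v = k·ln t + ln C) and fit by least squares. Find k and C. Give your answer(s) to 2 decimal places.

k = 1.12, C = 1.62

With ln vᵢ as the transformed response and ln tᵢ as the regressor:
Over the data: Σln t = 7.4265, Σ(ln t)² = 13.9113, Σln v = 10.2710, Σln t·ln v = 19.2077.
Normal system: [[13.9113, 7.4265]; [7.4265, 4]]·[k, ln C]ᵀ = [19.2077, 10.2710]ᵀ.
Slope k = (n·Σln t·ln v − Σln t·Σln v)/(n·Σ(ln t)² − (Σln t)²) = (4·19.2077 − 7.4265·10.2710)/0.4917 = 1.12361; ln C = (Σln v − k·Σln t)/n = 0.48163, so C = exp(0.48163) = 1.61870.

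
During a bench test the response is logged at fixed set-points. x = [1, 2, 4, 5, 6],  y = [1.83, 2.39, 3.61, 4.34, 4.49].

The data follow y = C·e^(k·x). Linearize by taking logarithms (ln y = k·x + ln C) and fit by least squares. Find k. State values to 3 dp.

k = 0.186

Taking logs, ln y = k·x + ln C, so regress ln y on x.
Over the data: Σx = 18.0000, Σ(x)² = 82.0000, Σln y = 5.7290, Σx·ln y = 23.8322.
Normal system: [[82.0000, 18.0000]; [18.0000, 5]]·[k, ln C]ᵀ = [23.8322, 5.7290]ᵀ.
Slope k = (n·Σx·ln y − Σx·Σln y)/(n·Σ(x)² − (Σx)²) = (5·23.8322 − 18.0000·5.7290)/86.0000 = 0.18649; ln C = (Σln y − k·Σx)/n = 0.47444.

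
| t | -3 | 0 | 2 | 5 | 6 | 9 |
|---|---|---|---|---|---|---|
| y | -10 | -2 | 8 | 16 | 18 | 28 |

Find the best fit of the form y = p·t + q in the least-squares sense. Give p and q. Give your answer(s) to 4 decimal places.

p = 3.1880, q = -0.4288

Sums needed: Σt·t = 155, Σt = 19, Σ1 = 6.
For Mᵀy: Σt·y = 486, Σy = 58.
So MᵀM·[p, q]ᵀ = Mᵀy: [[155, 19]; [19, 6]]·[p, q]ᵀ = [486, 58]ᵀ.
Δ = 155·6 − 19² = 569.
p = (486·6 − 19·58)/569 = 1814/569; q = (155·58 − 19·486)/569 = -244/569.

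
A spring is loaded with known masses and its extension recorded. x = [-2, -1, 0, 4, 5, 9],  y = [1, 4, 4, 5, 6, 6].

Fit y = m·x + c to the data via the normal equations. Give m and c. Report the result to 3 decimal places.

m = 0.369, c = 3.412

Forming MᵀM = [[127, 15]; [15, 6]] and Mᵀy = [98, 26]ᵀ gives MᵀM·[m, c]ᵀ = Mᵀy.
Δ = 127·6 − 15² = 537.
m = (98·6 − 15·26)/537 = 66/179; c = (127·26 − 15·98)/537 = 1832/537.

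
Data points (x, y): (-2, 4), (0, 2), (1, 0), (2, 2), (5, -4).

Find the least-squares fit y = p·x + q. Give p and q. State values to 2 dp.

Sums needed: Σx·x = 34, Σx = 6, Σ1 = 5.
For Mᵀy: Σx·y = -24, Σy = 4.
Normal equations: [[34, 6]; [6, 5]]·[p, q]ᵀ = [-24, 4]ᵀ.
det = 34·5 − 6² = 134.
p = ((-24)·5 − 6·4)/134 = -72/67; q = (34·4 − 6·(-24))/134 = 140/67.

p = -1.07, q = 2.09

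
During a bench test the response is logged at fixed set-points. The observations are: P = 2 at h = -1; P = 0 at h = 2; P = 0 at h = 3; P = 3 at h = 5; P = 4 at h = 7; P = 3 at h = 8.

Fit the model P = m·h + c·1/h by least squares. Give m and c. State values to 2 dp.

Forming MᵀM = [[152, 6]; [6, 1014049/705600]] and MᵀP = [65, -127/280]ᵀ gives MᵀM·[m, c]ᵀ = MᵀP.
det = 152·(1014049/705600) − 6² = 16091731/88200.
m = (65·(1014049/705600) − 6·(-127/280))/(16091731/88200) = 67833425/128733848; c = (152·(-127/280) − 6·65)/(16091731/88200) = -40478760/16091731.

m = 0.53, c = -2.52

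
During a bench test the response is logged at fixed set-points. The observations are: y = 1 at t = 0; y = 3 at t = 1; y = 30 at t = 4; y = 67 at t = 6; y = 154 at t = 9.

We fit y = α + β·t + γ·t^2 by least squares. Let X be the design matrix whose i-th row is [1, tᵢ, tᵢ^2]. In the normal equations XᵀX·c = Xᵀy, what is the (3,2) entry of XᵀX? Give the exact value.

Row 3 ↔ basis t^2, column 2 ↔ basis t, so (XᵀX)_{3,2} = Σᵢ (t^2)·(t) = (0)·(0) + (1)·(1) + (16)·(4) + (36)·(6) + (81)·(9) = 1010.

1010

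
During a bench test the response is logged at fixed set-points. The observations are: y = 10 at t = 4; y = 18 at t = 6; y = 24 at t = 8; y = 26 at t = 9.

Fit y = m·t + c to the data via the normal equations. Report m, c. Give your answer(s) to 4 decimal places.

m = 3.2203, c = -2.2373

Setting ∂/∂m … = 0 gives: 197·m + 27·c = 574;  27·m + 4·c = 78.
Eliminating c: 4·(row 1) − 27·(row 2) gives 59·m = 4·574 − 27·78 = 190, so m = 190/59.
Then c = (78 − 27·(190/59))/4 = -132/59.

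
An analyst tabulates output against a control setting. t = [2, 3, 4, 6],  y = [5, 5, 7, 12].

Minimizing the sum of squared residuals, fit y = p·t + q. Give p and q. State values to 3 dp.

AᵀA·[p, q]ᵀ = Aᵀy reads: 65·p + 15·q = 125;  15·p + 4·q = 29.
(Σt·t = 65, Σt = 15, Σ1 = 4, Σt·y = 125, Σy = 29.)
det = 65·4 − 15² = 35.
p = (125·4 − 15·29)/35 = 13/7; q = (65·29 − 15·125)/35 = 2/7.

p = 1.857, q = 0.286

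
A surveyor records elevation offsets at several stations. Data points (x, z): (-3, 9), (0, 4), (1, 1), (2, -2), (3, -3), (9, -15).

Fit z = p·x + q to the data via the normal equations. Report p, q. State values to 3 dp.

p = -2.025, q = 3.050

The normal equations are: 104·p + 12·q = -174;  12·p + 6·q = -6.
Eliminating q: 6·(row 1) − 12·(row 2) gives 480·p = 6·(-174) − 12·(-6) = -972, so p = -81/40.
Then q = ((-6) − 12·(-81/40))/6 = 61/20.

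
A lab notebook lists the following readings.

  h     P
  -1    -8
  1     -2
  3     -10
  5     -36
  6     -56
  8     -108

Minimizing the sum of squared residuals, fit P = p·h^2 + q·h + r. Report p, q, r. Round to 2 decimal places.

p = -2.12, q = 3.80, r = -2.60

Normal-equation sums: Σh^2·h^2 = 6100, Σh^2·h = 880, Σh^2 = 136, Σh·h = 136, Σh = 22, Σ1 = 6.
Right-hand side: Σh^2·P = -9928, Σh·P = -1404, ΣP = -220.
Normal equations: [[6100, 880, 136]; [880, 136, 22]; [136, 22, 6]]·[p, q, r]ᵀ = [-9928, -1404, -220]ᵀ.
Row-reducing yields p = -17114/8079, q = 30728/8079, r = -6994/2693.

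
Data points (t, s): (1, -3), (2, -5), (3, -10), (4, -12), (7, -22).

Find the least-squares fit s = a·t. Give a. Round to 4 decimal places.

a = -3.1013

Compute the Gram sums: Σt·t = 79.
And Σt·s = -245.
AᵀA·[a]ᵀ = Aᵀs becomes [[79]]·[a]ᵀ = [-245]ᵀ.
a = (-245)/79 = -3.10127.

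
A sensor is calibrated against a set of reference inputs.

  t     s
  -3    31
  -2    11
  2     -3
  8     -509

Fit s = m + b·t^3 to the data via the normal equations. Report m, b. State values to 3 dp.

m = 3.973, b = -1.002

Normal-equation sums: Σ1 = 4, Σt^3 = 485, Σt^3·t^3 = 263001.
And Σs = -470, Σt^3·s = -261557.
Determinant 4·263001 − 485² = 816779.
m = ((-470)·263001 − 485·(-261557))/816779 = 3244675/816779; b = (4·(-261557) − 485·(-470))/816779 = -818278/816779.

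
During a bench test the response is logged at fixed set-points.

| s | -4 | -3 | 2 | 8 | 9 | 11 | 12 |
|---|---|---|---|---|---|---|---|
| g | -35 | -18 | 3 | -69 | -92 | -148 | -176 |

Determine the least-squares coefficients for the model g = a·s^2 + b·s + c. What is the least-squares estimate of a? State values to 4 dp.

Entries of AᵀA: Σs^2·s^2 = 46387, Σs^2·s = 4217, Σs^2 = 439, Σs·s = 439, Σs = 35, Σ1 = 7.
Moment sums: Σs^2·g = -55830, Σs·g = -4920, Σg = -535.
Solving the 3×3 system (Gaussian elimination) gives a = -521875/345858, b = 351995/115286, c = 507830/172929.

a = -1.5089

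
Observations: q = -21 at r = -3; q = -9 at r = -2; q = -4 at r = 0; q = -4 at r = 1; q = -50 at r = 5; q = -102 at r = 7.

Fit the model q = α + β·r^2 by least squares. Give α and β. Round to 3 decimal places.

α = -2.144, β = -2.013

From the data, Σ1 = 6, Σr^2 = 88, Σr^2·r^2 = 3124.
Moment sums: Σq = -190, Σr^2·q = -6477.
XᵀX·[α, β]ᵀ = Xᵀq becomes [[6, 88]; [88, 3124]]·[α, β]ᵀ = [-190, -6477]ᵀ.
det = 6·3124 − 88² = 11000.
α = ((-190)·3124 − 88·(-6477))/11000 = -268/125; β = (6·(-6477) − 88·(-190))/11000 = -11071/5500.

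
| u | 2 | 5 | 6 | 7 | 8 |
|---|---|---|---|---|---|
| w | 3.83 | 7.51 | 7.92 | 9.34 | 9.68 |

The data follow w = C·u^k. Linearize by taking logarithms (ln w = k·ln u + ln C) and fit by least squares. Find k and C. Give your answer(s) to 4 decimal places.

Linearized form: ln w = k·ln u + ln C. From the 5 transformed points,
Σln u = 8.1197, Σ(ln u)² = 14.3918, Σln w = 9.9329, Σln u·ln w = 16.9519.
Equations: 14.3918·k + 8.1197·ln C = 16.9519;  8.1197·k + 5·ln C = 9.9329.
Δ = 14.3918·5 − (8.1197)² = 6.0295; k = (16.9519·5 − 8.1197·9.9329)/6.0295 = 0.68125, ln C = (14.3918·9.9329 − 8.1197·16.9519)/6.0295 = 0.88026, so C = exp(0.88026) = 2.41152.

k = 0.6813, C = 2.4115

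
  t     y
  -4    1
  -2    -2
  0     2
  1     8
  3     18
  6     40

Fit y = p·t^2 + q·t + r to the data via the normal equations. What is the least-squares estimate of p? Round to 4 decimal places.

p = 0.5425

Sums needed: Σt^2·t^2 = 1650, Σt^2·t = 172, Σt^2 = 66, Σt·t = 66, Σt = 4, Σ1 = 6.
Moment sums: Σt^2·y = 1618, Σt·y = 302, Σy = 67.
So MᵀM·[p, q, r]ᵀ = Mᵀy: [[1650, 172, 66]; [172, 66, 4]; [66, 4, 6]]·[p, q, r]ᵀ = [1618, 302, 67]ᵀ.
Inverting the 3×3 Gram matrix, [p, q, r]ᵀ = [11429/21068, 15626/5267, 67871/21068]ᵀ.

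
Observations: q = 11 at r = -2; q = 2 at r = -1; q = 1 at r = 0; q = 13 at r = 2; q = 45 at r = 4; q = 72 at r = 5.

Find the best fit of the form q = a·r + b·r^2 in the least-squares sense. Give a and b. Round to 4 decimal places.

AᵀA·[a, b]ᵀ = Aᵀq reads: 50·a + 188·b = 542;  188·a + 914·b = 2618.
(Σr·r = 50, Σr·r^2 = 188, Σr^2·r^2 = 914, Σr·q = 542, Σr^2·q = 2618.)
det = 50·914 − 188² = 10356.
a = (542·914 − 188·2618)/10356 = 267/863; b = (50·2618 − 188·542)/10356 = 2417/863.

a = 0.3094, b = 2.8007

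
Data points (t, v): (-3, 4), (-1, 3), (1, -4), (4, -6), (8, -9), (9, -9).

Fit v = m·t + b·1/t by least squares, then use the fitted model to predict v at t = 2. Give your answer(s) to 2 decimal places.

Entries of XᵀX: Σt·t = 172, Σt·1/t = 6, Σ1/t·1/t = 11413/5184.
For Xᵀv: Σt·v = -196, Σ1/t·v = -287/24.
XᵀX·[m, b]ᵀ = Xᵀv becomes [[172, 6]; [6, 11413/5184]]·[m, b]ᵀ = [-196, -287/24]ᵀ.
det = 172·(11413/5184) − 6² = 444103/1296.
m = ((-196)·(11413/5184) − 6·(-287/24))/(444103/1296) = -466249/444103; b = (172·(-287/24) − 6·(-196))/(444103/1296) = -1141560/444103.
At t = 2: v̂ = (-466249/444103)·(2) + (-1141560/444103)·(1/2) = -1503278/444103.

v̂ = -3.38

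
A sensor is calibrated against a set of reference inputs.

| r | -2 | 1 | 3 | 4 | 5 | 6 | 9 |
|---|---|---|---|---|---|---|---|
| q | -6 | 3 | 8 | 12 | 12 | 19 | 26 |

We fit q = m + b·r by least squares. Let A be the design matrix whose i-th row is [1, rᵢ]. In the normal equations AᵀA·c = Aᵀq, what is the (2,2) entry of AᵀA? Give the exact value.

172

Row 2 ↔ basis r, column 2 ↔ basis r, so (AᵀA)_{2,2} = Σᵢ (r)·(r) = (-2)·(-2) + (1)·(1) + (3)·(3) + (4)·(4) + (5)·(5) + (6)·(6) + (9)·(9) = 172.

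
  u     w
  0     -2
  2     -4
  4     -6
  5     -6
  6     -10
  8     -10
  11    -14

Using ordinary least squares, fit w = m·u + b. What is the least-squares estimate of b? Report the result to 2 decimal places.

Compute the Gram sums: Σu·u = 266, Σu = 36, Σ1 = 7.
Moment sums: Σu·w = -356, Σw = -52.
Normal equations: [[266, 36]; [36, 7]]·[m, b]ᵀ = [-356, -52]ᵀ.
Δ = 266·7 − 36² = 566.
m = ((-356)·7 − 36·(-52))/566 = -310/283; b = (266·(-52) − 36·(-356))/566 = -508/283.

b = -1.80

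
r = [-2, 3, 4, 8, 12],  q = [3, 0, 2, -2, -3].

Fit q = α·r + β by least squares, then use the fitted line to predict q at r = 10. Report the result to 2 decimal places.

Entries of XᵀX: Σr·r = 237, Σr = 25, Σ1 = 5.
Right-hand side: Σr·q = -50, Σq = 0.
Eliminating β: 5·(row 1) − 25·(row 2) gives 560·α = 5·(-50) − 25·0 = -250, so α = -25/56.
Then β = (0 − 25·(-25/56))/5 = 125/56.
At r = 10: q̂ = (-25/56)·(10) + (125/56)·(1) = -125/56.

q̂ = -2.23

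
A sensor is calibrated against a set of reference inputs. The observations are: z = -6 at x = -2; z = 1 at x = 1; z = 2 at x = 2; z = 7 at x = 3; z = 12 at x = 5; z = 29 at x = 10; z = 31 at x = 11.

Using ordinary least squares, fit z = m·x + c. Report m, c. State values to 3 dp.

m = 2.978, c = -1.905

The normal equations are: 264·m + 30·c = 729;  30·m + 7·c = 76.
Determinant 264·7 − 30² = 948.
m = (729·7 − 30·76)/948 = 941/316; c = (264·76 − 30·729)/948 = -301/158.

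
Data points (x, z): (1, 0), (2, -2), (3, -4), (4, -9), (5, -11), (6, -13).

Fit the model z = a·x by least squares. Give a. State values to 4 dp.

Compute the Gram sums: Σx·x = 91.
Moment sums: Σx·z = -185.
a = (-185)/91 = -2.03297.

a = -2.0330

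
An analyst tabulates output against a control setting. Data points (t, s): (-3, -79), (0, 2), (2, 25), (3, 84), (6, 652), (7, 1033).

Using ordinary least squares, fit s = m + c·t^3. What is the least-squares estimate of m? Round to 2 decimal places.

Compute the Gram sums: Σ1 = 6, Σt^3 = 567, Σt^3·t^3 = 165827.
Right-hand side: Σs = 1717, Σt^3·s = 499752.
Normal equations: [[6, 567]; [567, 165827]]·[m, c]ᵀ = [1717, 499752]ᵀ.
Eliminating c: 165827·(row 1) − 567·(row 2) gives 673473·m = 165827·1717 − 567·499752 = 1365575, so m = 1365575/673473.
Then c = (499752 − 567·(1365575/673473))/165827 = 674991/224491.

m = 2.03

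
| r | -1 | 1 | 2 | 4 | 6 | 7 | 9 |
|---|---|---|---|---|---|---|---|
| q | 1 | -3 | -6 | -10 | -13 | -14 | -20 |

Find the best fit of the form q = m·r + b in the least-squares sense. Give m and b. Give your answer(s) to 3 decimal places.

Compute the Gram sums: Σr·r = 188, Σr = 28, Σ1 = 7.
For Aᵀq: Σr·q = -412, Σq = -65.
So AᵀA·[m, b]ᵀ = Aᵀq: [[188, 28]; [28, 7]]·[m, b]ᵀ = [-412, -65]ᵀ.
det = 188·7 − 28² = 532.
m = ((-412)·7 − 28·(-65))/532 = -2; b = (188·(-65) − 28·(-412))/532 = -9/7.

m = -2.000, b = -1.286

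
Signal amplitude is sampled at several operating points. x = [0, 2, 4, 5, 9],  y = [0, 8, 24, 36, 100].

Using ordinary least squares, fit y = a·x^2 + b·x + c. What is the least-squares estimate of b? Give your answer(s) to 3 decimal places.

b = 2.118

AᵀA·[a, b, c]ᵀ = Aᵀy reads: 7458·a + 926·b + 126·c = 9416;  926·a + 126·b + 20·c = 1192;  126·a + 20·b + 5·c = 168.
Inverting the 3×3 Gram matrix, [a, b, c]ᵀ = [2961/2957, 6263/2957, -314/2957]ᵀ.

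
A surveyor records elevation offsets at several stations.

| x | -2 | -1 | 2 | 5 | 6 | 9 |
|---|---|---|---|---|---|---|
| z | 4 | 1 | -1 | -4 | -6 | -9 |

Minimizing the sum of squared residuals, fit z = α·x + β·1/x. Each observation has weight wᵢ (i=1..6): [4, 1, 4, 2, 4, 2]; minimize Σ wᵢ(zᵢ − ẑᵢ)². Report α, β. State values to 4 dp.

α = -0.9650, β = -0.6824

The normal equations are: 389·α + 17·β = -387;  17·α + (6512/2025)·β = -93/5.
(Σwᵢ·x·x = 389, Σwᵢ·x·1/x = 17, Σwᵢ·1/x·1/x = 6512/2025, Σwᵢ·x·z = -387, Σwᵢ·1/x·z = -93/5.)
Δ = 389·(6512/2025) − 17² = 1947943/2025.
α = ((-387)·(6512/2025) − 17·(-93/5))/(1947943/2025) = -1879839/1947943; β = (389·(-93/5) − 17·(-387))/(1947943/2025) = -1329210/1947943.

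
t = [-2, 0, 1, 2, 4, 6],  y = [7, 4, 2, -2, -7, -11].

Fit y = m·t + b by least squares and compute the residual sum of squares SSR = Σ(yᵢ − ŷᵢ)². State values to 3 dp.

SSR = 3.616

Sums needed: Σt·t = 61, Σt = 11, Σ1 = 6.
Right-hand side: Σt·y = -110, Σy = -7.
So AᵀA·[m, b]ᵀ = Aᵀy: [[61, 11]; [11, 6]]·[m, b]ᵀ = [-110, -7]ᵀ.
Δ = 61·6 − 11² = 245.
m = ((-110)·6 − 11·(-7))/245 = -583/245; b = (61·(-7) − 11·(-110))/245 = 783/245.
Residuals: -234/245, 197/245, 58/49, -107/245, -166/245, 4/49; SSR = 886/245.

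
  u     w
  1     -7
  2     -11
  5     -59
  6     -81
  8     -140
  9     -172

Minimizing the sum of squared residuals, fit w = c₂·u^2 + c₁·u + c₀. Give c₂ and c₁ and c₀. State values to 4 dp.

c₂ = -1.9296, c₁ = -1.6376, c₀ = -2.0137

With design matrix A, AᵀA = [[12595, 1591, 211]; [1591, 211, 31]; [211, 31, 6]] and Aᵀw = [-27334, -3478, -470]ᵀ.
Solving the 3×3 system (Gaussian elimination) gives c₂ = -1179/611, c₁ = -5003/3055, c₀ = -6152/3055.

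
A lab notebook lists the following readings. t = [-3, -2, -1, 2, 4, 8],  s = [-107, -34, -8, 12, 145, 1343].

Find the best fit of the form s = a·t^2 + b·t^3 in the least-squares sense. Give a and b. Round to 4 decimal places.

a = -2.8874, b = 2.9840

XᵀX·[a, b]ᵀ = Xᵀs reads: 4466·a + 33548·b = 87213;  33548·a + 267098·b = 700161.
(Σt^2·t^2 = 4466, Σt^2·t^3 = 33548, Σt^3·t^3 = 267098, Σt^2·s = 87213, Σt^3·s = 700161.)
Eliminating b: 267098·(row 1) − 33548·(row 2) gives 67391364·a = 267098·87213 − 33548·700161 = -194583354, so a = -32430559/11231894.
Then b = (700161 − 33548·(-32430559/11231894))/267098 = 33516217/11231894.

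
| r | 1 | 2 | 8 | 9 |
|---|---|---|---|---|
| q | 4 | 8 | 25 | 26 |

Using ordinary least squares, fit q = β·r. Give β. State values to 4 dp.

β = 3.0267

The normal system AᵀA·[β]ᵀ = Aᵀq is [[150]]·[β]ᵀ = [454]ᵀ.
β = 454/150 = 3.02667.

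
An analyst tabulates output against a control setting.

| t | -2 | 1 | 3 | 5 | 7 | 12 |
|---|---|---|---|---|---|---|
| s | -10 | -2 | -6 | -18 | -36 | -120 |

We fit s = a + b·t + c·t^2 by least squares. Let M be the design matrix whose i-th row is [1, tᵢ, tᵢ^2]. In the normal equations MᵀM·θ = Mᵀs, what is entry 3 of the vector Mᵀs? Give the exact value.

-19590

Entry 3 ↔ basis t^2, so (Mᵀs)_{3} = Σᵢ (t^2)·sᵢ = (4)·(-10) + (1)·(-2) + (9)·(-6) + (25)·(-18) + (49)·(-36) + (144)·(-120) = -19590.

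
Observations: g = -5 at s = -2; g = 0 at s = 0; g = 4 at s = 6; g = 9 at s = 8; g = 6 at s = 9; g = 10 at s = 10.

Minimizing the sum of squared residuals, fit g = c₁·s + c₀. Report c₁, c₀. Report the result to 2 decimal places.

c₁ = 1.09, c₀ = -1.63

AᵀA·[c₁, c₀]ᵀ = Aᵀg reads: 285·c₁ + 31·c₀ = 260;  31·c₁ + 6·c₀ = 24.
(Σs·s = 285, Σs = 31, Σ1 = 6, Σs·g = 260, Σg = 24.)
Determinant 285·6 − 31² = 749.
c₁ = (260·6 − 31·24)/749 = 816/749; c₀ = (285·24 − 31·260)/749 = -1220/749.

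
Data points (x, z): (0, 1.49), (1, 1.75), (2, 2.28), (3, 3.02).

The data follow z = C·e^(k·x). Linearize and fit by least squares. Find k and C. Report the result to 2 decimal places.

Let Y = ln z. Fitting Y = k·x + ln C by least squares:
Σx = 6.0000, Σ(x)² = 14.0000, Σln z = 2.8878, Σx·ln z = 5.5237.
Equations: 14.0000·k + 6.0000·ln C = 5.5237;  6.0000·k + 4·ln C = 2.8878.
Δ = 14.0000·4 − (6.0000)² = 20.0000; k = (5.5237·4 − 6.0000·2.8878)/20.0000 = 0.23840, ln C = (14.0000·2.8878 − 6.0000·5.5237)/20.0000 = 0.36436, so C = exp(0.36436) = 1.43959.

k = 0.24, C = 1.44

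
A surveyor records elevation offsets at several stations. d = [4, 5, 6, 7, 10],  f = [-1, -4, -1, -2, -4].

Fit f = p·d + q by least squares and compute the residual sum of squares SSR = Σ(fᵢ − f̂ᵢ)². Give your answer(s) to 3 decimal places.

SSR = 6.755

AᵀA·[p, q]ᵀ = Aᵀf reads: 226·p + 32·q = -84;  32·p + 5·q = -12.
(Σd·d = 226, Σd = 32, Σ1 = 5, Σd·f = -84, Σf = -12.)
Δ = 226·5 − 32² = 106.
p = ((-84)·5 − 32·(-12))/106 = -18/53; q = (226·(-12) − 32·(-84))/106 = -12/53.
Residuals: 31/53, -110/53, 67/53, 32/53, -20/53; SSR = 358/53.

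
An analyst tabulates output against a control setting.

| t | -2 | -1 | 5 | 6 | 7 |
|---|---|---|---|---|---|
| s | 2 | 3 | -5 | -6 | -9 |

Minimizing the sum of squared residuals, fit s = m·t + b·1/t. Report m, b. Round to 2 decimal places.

m = -1.08, b = -1.42

Compute the Gram sums: Σt·t = 115, Σt·1/t = 5, Σ1/t·1/t = 29507/22050.
Right-hand side: Σt·s = -131, Σ1/t·s = -51/7.
Eliminating b: (29507/22050)·(row 1) − 5·(row 2) gives (568411/4410)·m = (29507/22050)·(-131) − 5·(-51/7) = -3062167/22050, so m = -3062167/2842055.
Then b = ((-51/7) − 5·(-3062167/2842055))/(29507/22050) = -806400/568411.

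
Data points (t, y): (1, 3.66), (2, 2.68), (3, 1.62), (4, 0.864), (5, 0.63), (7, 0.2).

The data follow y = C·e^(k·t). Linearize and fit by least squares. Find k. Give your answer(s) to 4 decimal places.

Taking logs, ln y = k·t + ln C, so regress ln y on t.
Σt = 22.0000, Σ(t)² = 104.0000, Σln y = 0.5481, Σt·ln y = -9.4446.
Equations: 104.0000·k + 22.0000·ln C = -9.4446;  22.0000·k + 6·ln C = 0.5481.
Δ = 104.0000·6 − (22.0000)² = 140.0000; k = (-9.4446·6 − 22.0000·0.5481)/140.0000 = -0.49089, ln C = (104.0000·0.5481 − 22.0000·-9.4446)/140.0000 = 1.89127.

k = -0.4909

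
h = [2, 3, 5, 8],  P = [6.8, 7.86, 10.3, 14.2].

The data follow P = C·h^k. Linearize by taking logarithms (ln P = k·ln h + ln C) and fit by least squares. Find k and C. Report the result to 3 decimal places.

k = 0.533, C = 4.530

With ln Pᵢ as the transformed response and ln hᵢ as the regressor:
AᵀA = [[8.6018, 5.4806]; [5.4806, 4]], rhs = [12.8645, 8.9641]ᵀ  (here Σln h = 5.4806, Σ(ln h)² = 8.6018, Σln P = 8.9641, Σln h·ln P = 12.8645).
Solving (det = 4.3697): k = 0.53301, ln C = 1.51071, so C = exp(1.51071) = 4.52995.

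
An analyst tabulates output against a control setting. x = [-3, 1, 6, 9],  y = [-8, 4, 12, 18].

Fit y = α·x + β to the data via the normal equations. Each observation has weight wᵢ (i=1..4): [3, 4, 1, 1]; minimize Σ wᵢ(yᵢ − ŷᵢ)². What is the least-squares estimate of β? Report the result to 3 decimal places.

Compute the Gram sums: Σwᵢ·x·x = 148, Σwᵢ·x = 10, Σwᵢ·1 = 9.
For AᵀWy: Σwᵢ·x·y = 322, Σwᵢ·y = 22.
Δ = 148·9 − 10² = 1232.
α = (322·9 − 10·22)/1232 = 1339/616; β = (148·22 − 10·322)/1232 = 9/308.

β = 0.029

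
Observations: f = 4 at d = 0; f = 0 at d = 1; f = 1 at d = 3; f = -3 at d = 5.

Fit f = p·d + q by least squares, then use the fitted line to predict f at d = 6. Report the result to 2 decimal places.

f̂ = -3.69

Sums needed: Σd·d = 35, Σd = 9, Σ1 = 4.
And Σd·f = -12, Σf = 2.
XᵀX·[p, q]ᵀ = Xᵀf becomes [[35, 9]; [9, 4]]·[p, q]ᵀ = [-12, 2]ᵀ.
Eliminating q: 4·(row 1) − 9·(row 2) gives 59·p = 4·(-12) − 9·2 = -66, so p = -66/59.
Then q = (2 − 9·(-66/59))/4 = 178/59.
At d = 6: f̂ = (-66/59)·(6) + (178/59)·(1) = -218/59.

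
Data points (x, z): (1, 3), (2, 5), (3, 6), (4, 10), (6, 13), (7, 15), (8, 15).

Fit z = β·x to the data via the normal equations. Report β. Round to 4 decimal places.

β = 2.0894

With design matrix M, MᵀM = [[179]] and Mᵀz = [374]ᵀ.
β = 374/179 = 2.08939.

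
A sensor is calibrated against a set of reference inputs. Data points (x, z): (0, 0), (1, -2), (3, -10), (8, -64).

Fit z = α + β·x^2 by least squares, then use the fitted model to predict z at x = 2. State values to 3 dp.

ẑ = -4.639

Normal-equation sums: Σ1 = 4, Σx^2 = 74, Σx^2·x^2 = 4178.
For Mᵀz: Σz = -76, Σx^2·z = -4188.
MᵀM·[α, β]ᵀ = Mᵀz becomes [[4, 74]; [74, 4178]]·[α, β]ᵀ = [-76, -4188]ᵀ.
Eliminating β: 4178·(row 1) − 74·(row 2) gives 11236·α = 4178·(-76) − 74·(-4188) = -7616, so α = -1904/2809.
Then β = ((-4188) − 74·(-1904/2809))/4178 = -2782/2809.
At x = 2: ẑ = (-1904/2809)·(1) + (-2782/2809)·(4) = -13032/2809.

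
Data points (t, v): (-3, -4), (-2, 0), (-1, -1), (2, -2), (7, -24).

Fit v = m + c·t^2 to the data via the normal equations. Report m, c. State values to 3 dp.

m = 0.475, c = -0.498

Sums needed: Σ1 = 5, Σt^2 = 67, Σt^2·t^2 = 2515.
And Σv = -31, Σt^2·v = -1221.
So MᵀM·[m, c]ᵀ = Mᵀv: [[5, 67]; [67, 2515]]·[m, c]ᵀ = [-31, -1221]ᵀ.
det = 5·2515 − 67² = 8086.
m = ((-31)·2515 − 67·(-1221))/8086 = 1921/4043; c = (5·(-1221) − 67·(-31))/8086 = -2014/4043.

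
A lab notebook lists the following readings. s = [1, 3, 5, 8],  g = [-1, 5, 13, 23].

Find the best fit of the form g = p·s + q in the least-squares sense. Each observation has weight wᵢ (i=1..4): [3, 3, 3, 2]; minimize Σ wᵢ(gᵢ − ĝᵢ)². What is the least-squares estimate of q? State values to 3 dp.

Entries of XᵀWX: Σwᵢ·s·s = 233, Σwᵢ·s = 43, Σwᵢ·1 = 11.
And Σwᵢ·s·g = 605, Σwᵢ·g = 97.
XᵀWX·[p, q]ᵀ = XᵀWg becomes [[233, 43]; [43, 11]]·[p, q]ᵀ = [605, 97]ᵀ.
Determinant 233·11 − 43² = 714.
p = (605·11 − 43·97)/714 = 414/119; q = (233·97 − 43·605)/714 = -569/119.

q = -4.782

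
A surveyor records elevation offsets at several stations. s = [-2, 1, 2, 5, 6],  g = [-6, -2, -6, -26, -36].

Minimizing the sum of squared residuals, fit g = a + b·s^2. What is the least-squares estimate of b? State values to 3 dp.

b = -0.957

Normal-equation sums: Σ1 = 5, Σs^2 = 70, Σs^2·s^2 = 1954.
And Σg = -76, Σs^2·g = -1996.
AᵀA·[a, b]ᵀ = Aᵀg becomes [[5, 70]; [70, 1954]]·[a, b]ᵀ = [-76, -1996]ᵀ.
Determinant 5·1954 − 70² = 4870.
a = ((-76)·1954 − 70·(-1996))/4870 = -4392/2435; b = (5·(-1996) − 70·(-76))/4870 = -466/487.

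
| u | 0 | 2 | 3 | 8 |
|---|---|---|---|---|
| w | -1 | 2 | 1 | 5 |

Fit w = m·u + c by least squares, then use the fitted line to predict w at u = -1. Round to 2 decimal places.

ŵ = -1.22

The normal system XᵀX·[m, c]ᵀ = Xᵀw is [[77, 13]; [13, 4]]·[m, c]ᵀ = [47, 7]ᵀ.
Determinant 77·4 − 13² = 139.
m = (47·4 − 13·7)/139 = 97/139; c = (77·7 − 13·47)/139 = -72/139.
At u = -1: ŵ = (97/139)·(-1) + (-72/139)·(1) = -169/139.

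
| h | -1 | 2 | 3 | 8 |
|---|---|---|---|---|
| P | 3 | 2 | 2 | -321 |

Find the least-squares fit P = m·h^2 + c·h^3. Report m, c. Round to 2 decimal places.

m = 3.11, c = -1.02

AᵀA·[m, c]ᵀ = AᵀP reads: 4194·m + 33042·c = -20515;  33042·m + 262938·c = -164285.
(Σh^2·h^2 = 4194, Σh^2·h^3 = 33042, Σh^3·h^3 = 262938, Σh^2·P = -20515, Σh^3·P = -164285.)
Determinant 4194·262938 − 33042² = 10988208.
m = ((-20515)·262938 − 33042·(-164285))/10988208 = 258575/83244; c = (4194·(-164285) − 33042·(-20515))/10988208 = -84505/83244.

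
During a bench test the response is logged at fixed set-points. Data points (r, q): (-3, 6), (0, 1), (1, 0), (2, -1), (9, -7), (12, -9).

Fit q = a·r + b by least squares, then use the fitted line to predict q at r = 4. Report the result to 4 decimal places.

q̂ = -2.1380

With design matrix M, MᵀM = [[239, 21]; [21, 6]] and Mᵀq = [-191, -10]ᵀ.
Δ = 239·6 − 21² = 993.
a = ((-191)·6 − 21·(-10))/993 = -312/331; b = (239·(-10) − 21·(-191))/993 = 1621/993.
At r = 4: q̂ = (-312/331)·(4) + (1621/993)·(1) = -2123/993.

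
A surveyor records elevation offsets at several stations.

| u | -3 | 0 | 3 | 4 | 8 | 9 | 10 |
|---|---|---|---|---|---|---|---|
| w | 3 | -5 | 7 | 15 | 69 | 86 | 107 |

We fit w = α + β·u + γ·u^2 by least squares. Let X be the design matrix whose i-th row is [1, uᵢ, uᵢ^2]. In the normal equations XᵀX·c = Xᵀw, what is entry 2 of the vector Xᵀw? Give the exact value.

2468

Entry 2 ↔ basis u, so (Xᵀw)_{2} = Σᵢ (u)·wᵢ = (-3)·(3) + (0)·(-5) + (3)·(7) + (4)·(15) + (8)·(69) + (9)·(86) + (10)·(107) = 2468.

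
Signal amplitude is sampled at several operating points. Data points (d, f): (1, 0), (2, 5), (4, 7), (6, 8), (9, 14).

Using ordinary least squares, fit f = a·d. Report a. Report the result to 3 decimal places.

a = 1.536

From the data, Σd·d = 138.
Moment sums: Σd·f = 212.
Hence a = 212 / 138 ≈ 1.53623.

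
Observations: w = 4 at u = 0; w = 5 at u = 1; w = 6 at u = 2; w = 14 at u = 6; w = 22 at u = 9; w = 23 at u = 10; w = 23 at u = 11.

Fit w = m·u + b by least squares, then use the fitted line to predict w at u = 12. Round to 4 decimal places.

ŵ = 26.2102

Compute the Gram sums: Σu·u = 343, Σu = 39, Σ1 = 7.
Moment sums: Σu·w = 782, Σw = 97.
Determinant 343·7 − 39² = 880.
m = (782·7 − 39·97)/880 = 1691/880; b = (343·97 − 39·782)/880 = 2773/880.
At u = 12: ŵ = (1691/880)·(12) + (2773/880)·(1) = 4613/176.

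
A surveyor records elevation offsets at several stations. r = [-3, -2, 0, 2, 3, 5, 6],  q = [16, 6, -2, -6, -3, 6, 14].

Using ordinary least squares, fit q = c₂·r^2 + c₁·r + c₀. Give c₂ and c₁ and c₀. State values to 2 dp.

The normal equations are: 2115·c₂ + 341·c₁ + 87·c₀ = 771;  341·c₂ + 87·c₁ + 11·c₀ = 33;  87·c₂ + 11·c₁ + 7·c₀ = 31.
(Σr^2·r^2 = 2115, Σr^2·r = 341, Σr^2 = 87, Σr·r = 87, Σr = 11, Σ1 = 7, Σr^2·q = 771, Σr·q = 33, Σq = 31.)
Inverting the 3×3 Gram matrix, [c₂, c₁, c₀]ᵀ = [7525/7583, -23760/7583, -22606/7583]ᵀ.

c₂ = 0.99, c₁ = -3.13, c₀ = -2.98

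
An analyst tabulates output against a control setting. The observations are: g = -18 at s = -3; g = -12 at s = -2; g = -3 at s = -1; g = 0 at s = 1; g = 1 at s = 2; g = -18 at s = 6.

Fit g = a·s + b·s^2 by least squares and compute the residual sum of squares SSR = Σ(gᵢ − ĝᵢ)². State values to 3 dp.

The normal equations are: 55·a + 189·b = -25;  189·a + 1411·b = -857.
(Σs·s = 55, Σs·s^2 = 189, Σs^2·s^2 = 1411, Σs·g = -25, Σs^2·g = -857.)
Eliminating b: 1411·(row 1) − 189·(row 2) gives 41884·a = 1411·(-25) − 189·(-857) = 126698, so a = 63349/20942.
Then b = ((-857) − 189·(63349/20942))/1411 = -21205/20942.
Residuals: 1968/10471, -19893/10471, 10864/10471, -21072/10471, -10468/10471, 3165/10471; SSR = 103262/10471.

SSR = 9.862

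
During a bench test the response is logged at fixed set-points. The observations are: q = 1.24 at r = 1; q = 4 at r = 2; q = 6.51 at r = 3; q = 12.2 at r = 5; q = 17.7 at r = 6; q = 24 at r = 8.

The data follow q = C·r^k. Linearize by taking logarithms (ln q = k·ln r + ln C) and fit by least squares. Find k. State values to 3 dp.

Taking logs, ln q = k·ln r + ln C, so regress ln q on ln r.
XᵀX = [[11.8122, 7.2724]; [7.2724, 6]], rhs = [18.8022, 12.0278]ᵀ  (here Σln r = 7.2724, Σ(ln r)² = 11.8122, Σln q = 12.0278, Σln r·ln q = 18.8022).
Slope k = (n·Σln r·ln q − Σln r·Σln q)/(n·Σ(ln r)² − (Σln r)²) = (6·18.8022 − 7.2724·12.0278)/17.9853 = 1.40906; ln C = (Σln q − k·Σln r)/n = 0.29676.

k = 1.409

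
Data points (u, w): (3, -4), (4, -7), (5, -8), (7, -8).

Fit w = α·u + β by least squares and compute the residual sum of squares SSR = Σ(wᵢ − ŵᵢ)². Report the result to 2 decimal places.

Compute the Gram sums: Σu·u = 99, Σu = 19, Σ1 = 4.
And Σu·w = -136, Σw = -27.
Δ = 99·4 − 19² = 35.
α = ((-136)·4 − 19·(-27))/35 = -31/35; β = (99·(-27) − 19·(-136))/35 = -89/35.
Residuals: 6/5, -32/35, -36/35, 26/35; SSR = 136/35.

SSR = 3.89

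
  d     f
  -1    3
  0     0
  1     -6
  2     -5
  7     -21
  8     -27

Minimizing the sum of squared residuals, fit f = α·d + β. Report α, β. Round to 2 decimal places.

α = -3.15, β = -0.40

Forming XᵀX = [[119, 17]; [17, 6]] and Xᵀf = [-382, -56]ᵀ gives XᵀX·[α, β]ᵀ = Xᵀf.
Δ = 119·6 − 17² = 425.
α = ((-382)·6 − 17·(-56))/425 = -268/85; β = (119·(-56) − 17·(-382))/425 = -2/5.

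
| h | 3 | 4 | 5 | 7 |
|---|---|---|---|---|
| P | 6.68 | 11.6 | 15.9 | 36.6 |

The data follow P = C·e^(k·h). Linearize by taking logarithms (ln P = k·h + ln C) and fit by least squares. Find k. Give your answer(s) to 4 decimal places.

k = 0.4149

Linearized form: ln P = k·h + ln C. From the 4 transformed points,
Σh = 19.0000, Σ(h)² = 99.0000, Σln P = 10.7165, Σh·ln P = 54.5333.
Equations: 99.0000·k + 19.0000·ln C = 54.5333;  19.0000·k + 4·ln C = 10.7165.
Solving (det = 35.0000): k = 0.41485, ln C = 0.70856.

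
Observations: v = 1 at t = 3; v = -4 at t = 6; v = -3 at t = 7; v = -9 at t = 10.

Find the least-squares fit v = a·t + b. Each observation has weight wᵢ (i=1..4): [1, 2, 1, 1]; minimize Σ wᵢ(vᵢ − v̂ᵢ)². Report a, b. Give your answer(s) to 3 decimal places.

a = -1.365, b = 4.937

With design matrix M, MᵀWM = [[230, 32]; [32, 5]] and MᵀWv = [-156, -19]ᵀ.
Δ = 230·5 − 32² = 126.
a = ((-156)·5 − 32·(-19))/126 = -86/63; b = (230·(-19) − 32·(-156))/126 = 311/63.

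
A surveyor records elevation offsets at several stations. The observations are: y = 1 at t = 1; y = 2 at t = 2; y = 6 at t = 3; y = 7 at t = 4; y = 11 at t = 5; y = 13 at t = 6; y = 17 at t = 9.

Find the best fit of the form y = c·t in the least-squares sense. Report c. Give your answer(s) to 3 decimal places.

The normal system MᵀM·[c]ᵀ = Mᵀy is [[172]]·[c]ᵀ = [337]ᵀ.
c = 337/172 = 1.9593.

c = 1.959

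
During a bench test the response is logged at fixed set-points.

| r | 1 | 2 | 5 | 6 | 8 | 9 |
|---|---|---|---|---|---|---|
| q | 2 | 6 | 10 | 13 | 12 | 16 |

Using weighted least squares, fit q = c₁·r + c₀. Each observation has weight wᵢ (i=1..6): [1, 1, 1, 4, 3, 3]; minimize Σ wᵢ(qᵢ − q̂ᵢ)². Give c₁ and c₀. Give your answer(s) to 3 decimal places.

MᵀWM·[c₁, c₀]ᵀ = MᵀWq reads: 609·c₁ + 83·c₀ = 1096;  83·c₁ + 13·c₀ = 154.
Determinant 609·13 − 83² = 1028.
c₁ = (1096·13 − 83·154)/1028 = 733/514; c₀ = (609·154 − 83·1096)/1028 = 1409/514.

c₁ = 1.426, c₀ = 2.741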